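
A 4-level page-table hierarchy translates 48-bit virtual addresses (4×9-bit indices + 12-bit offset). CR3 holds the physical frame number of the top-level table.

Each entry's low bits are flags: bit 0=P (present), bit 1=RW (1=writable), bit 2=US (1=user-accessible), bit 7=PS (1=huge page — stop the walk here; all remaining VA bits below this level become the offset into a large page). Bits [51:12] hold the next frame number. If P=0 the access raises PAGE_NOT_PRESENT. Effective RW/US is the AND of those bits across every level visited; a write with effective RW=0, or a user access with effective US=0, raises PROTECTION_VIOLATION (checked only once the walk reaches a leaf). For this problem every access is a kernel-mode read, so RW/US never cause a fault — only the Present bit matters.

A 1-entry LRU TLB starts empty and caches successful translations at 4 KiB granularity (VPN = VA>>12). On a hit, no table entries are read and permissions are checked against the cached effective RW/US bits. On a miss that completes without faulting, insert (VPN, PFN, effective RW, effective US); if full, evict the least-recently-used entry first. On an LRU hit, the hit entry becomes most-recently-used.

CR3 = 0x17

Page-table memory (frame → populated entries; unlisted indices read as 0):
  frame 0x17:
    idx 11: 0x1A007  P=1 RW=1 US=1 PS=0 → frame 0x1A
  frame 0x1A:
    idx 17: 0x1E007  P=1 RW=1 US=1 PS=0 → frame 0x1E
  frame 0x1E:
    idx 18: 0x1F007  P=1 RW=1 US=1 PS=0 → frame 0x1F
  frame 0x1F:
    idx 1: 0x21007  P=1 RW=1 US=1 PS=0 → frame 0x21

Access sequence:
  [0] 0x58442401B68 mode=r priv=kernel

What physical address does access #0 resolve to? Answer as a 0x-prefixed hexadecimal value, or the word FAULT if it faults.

Trace:
#0 VA=0x58442401B68 (r,kernel):
  [0] read 0x17 idx=11: raw=0x1A007 flags P=1 W=1 U=1 S=0
  [1] read 0x1A idx=17: raw=0x1E007 flags P=1 W=1 U=1 S=0
  [2] read 0x1E idx=18: raw=0x1F007 flags P=1 W=1 U=1 S=0
  [3] read 0x1F idx=1: raw=0x21007 flags P=1 W=1 U=1 S=0
  ✓ 0x21B68  — 4 lookups

Access #0 PA: 0x21B68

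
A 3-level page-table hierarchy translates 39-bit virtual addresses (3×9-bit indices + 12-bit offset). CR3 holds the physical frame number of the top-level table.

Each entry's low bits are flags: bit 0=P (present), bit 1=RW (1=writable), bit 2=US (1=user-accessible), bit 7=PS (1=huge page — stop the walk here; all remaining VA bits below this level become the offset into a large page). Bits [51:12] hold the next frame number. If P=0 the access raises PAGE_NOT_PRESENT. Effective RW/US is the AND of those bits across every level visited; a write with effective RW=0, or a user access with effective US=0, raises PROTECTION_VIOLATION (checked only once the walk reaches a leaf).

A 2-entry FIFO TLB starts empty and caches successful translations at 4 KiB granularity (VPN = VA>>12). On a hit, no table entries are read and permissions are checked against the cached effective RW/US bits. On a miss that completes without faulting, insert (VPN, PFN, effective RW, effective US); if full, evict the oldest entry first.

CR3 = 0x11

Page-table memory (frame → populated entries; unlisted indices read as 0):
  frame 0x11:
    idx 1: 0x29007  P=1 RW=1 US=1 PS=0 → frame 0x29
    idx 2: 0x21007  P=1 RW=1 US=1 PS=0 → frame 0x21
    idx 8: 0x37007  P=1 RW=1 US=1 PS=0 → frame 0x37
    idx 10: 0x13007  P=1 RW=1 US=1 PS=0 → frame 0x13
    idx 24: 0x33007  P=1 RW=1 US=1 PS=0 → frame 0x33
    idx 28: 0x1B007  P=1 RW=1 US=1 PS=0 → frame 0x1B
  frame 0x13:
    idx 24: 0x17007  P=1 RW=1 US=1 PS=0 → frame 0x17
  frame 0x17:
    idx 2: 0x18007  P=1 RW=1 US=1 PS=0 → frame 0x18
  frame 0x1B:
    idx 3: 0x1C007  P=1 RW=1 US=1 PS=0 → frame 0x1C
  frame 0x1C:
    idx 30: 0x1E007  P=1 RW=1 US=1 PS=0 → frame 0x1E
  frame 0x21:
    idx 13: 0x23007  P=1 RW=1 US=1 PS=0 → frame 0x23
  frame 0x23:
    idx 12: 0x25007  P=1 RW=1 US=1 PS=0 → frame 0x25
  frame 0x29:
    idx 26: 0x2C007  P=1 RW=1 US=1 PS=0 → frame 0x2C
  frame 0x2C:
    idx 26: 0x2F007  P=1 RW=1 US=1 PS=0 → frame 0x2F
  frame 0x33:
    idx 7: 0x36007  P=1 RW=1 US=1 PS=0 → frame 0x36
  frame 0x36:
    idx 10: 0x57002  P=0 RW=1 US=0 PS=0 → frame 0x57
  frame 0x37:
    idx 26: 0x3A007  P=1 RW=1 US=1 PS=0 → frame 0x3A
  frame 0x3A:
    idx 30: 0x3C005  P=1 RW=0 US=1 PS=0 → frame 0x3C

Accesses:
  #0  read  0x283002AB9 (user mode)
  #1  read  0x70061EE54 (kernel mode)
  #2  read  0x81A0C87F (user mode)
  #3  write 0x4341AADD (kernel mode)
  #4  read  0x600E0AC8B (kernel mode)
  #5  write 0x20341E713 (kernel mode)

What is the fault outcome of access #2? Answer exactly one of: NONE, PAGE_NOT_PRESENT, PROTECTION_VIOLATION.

Walk each access:
#0 VA=0x283002AB9 (r,user):
  L0 @0x11[10] → 0x13007  P=1,RW=1,US=1,PS=0
  L1 @0x13[24] → 0x17007  P=1,RW=1,US=1,PS=0
  L2 @0x17[2] → 0x18007  P=1,RW=1,US=1,PS=0
  ⇒ phys 0x18AB9  [3 reads]
#1 VA=0x70061EE54 (r,kernel):
  L0 @0x11[28] → 0x1B007  P=1,RW=1,US=1,PS=0
  L1 @0x1B[3] → 0x1C007  P=1,RW=1,US=1,PS=0
  L2 @0x1C[30] → 0x1E007  P=1,RW=1,US=1,PS=0
  ⇒ phys 0x1EE54  [3 reads]
#2 VA=0x81A0C87F (r,user):
  L0 @0x11[2] → 0x21007  P=1,RW=1,US=1,PS=0
  L1 @0x21[13] → 0x23007  P=1,RW=1,US=1,PS=0
  L2 @0x23[12] → 0x25007  P=1,RW=1,US=1,PS=0
  ⇒ phys 0x2587F  [3 reads]
#3 VA=0x4341AADD (w,kernel):
  L0 @0x11[1] → 0x29007  P=1,RW=1,US=1,PS=0
  L1 @0x29[26] → 0x2C007  P=1,RW=1,US=1,PS=0
  L2 @0x2C[26] → 0x2F007  P=1,RW=1,US=1,PS=0
  ⇒ phys 0x2FADD  [3 reads]
#4 VA=0x600E0AC8B (r,kernel):
  L0 @0x11[24] → 0x33007  P=1,RW=1,US=1,PS=0
  L1 @0x33[7] → 0x36007  P=1,RW=1,US=1,PS=0
  L2 @0x36[10] → 0x57002  P=0,RW=1,US=0,PS=0
  ⇒ fault: PAGE_NOT_PRESENT  — 3 lookups
#5 VA=0x20341E713 (w,kernel):
  L0 @0x11[8] → 0x37007  P=1,RW=1,US=1,PS=0
  L1 @0x37[26] → 0x3A007  P=1,RW=1,US=1,PS=0
  L2 @0x3A[30] → 0x3C005  P=1,RW=0,US=1,PS=0
  ⇒ fault: PROTECTION_VIOLATION  — 3 lookups

Access #2 fault: NONE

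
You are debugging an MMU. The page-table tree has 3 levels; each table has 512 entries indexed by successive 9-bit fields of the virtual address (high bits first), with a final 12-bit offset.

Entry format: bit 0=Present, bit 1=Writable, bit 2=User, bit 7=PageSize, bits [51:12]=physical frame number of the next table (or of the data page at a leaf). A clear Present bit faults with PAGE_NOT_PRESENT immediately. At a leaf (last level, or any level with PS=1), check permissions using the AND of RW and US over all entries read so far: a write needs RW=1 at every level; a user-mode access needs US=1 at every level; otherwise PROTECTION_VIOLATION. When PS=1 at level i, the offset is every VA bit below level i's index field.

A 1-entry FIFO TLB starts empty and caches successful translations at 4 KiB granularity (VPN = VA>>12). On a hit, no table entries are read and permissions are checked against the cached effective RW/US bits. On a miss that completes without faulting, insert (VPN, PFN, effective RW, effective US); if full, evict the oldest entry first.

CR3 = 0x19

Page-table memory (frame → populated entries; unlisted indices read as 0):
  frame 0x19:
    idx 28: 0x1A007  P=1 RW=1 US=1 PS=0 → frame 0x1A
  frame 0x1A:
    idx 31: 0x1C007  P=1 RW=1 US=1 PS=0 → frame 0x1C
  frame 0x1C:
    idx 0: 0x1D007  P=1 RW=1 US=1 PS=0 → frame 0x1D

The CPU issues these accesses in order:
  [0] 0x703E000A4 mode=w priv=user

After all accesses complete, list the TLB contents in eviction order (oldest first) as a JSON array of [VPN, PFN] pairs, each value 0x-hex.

Trace:
#0 VA=0x703E000A4 (w,user):
  L0: frame=0x19 idx=28 entry=0x1A007 [P=1 RW=1 US=1 PS=0]
  L1: frame=0x1A idx=31 entry=0x1C007 [P=1 RW=1 US=1 PS=0]
  L2: frame=0x1C idx=0 entry=0x1D007 [P=1 RW=1 US=1 PS=0]
  → PA=0x1D0A4  (3 entries read)

TLB: [["0x703E00", "0x1D"]]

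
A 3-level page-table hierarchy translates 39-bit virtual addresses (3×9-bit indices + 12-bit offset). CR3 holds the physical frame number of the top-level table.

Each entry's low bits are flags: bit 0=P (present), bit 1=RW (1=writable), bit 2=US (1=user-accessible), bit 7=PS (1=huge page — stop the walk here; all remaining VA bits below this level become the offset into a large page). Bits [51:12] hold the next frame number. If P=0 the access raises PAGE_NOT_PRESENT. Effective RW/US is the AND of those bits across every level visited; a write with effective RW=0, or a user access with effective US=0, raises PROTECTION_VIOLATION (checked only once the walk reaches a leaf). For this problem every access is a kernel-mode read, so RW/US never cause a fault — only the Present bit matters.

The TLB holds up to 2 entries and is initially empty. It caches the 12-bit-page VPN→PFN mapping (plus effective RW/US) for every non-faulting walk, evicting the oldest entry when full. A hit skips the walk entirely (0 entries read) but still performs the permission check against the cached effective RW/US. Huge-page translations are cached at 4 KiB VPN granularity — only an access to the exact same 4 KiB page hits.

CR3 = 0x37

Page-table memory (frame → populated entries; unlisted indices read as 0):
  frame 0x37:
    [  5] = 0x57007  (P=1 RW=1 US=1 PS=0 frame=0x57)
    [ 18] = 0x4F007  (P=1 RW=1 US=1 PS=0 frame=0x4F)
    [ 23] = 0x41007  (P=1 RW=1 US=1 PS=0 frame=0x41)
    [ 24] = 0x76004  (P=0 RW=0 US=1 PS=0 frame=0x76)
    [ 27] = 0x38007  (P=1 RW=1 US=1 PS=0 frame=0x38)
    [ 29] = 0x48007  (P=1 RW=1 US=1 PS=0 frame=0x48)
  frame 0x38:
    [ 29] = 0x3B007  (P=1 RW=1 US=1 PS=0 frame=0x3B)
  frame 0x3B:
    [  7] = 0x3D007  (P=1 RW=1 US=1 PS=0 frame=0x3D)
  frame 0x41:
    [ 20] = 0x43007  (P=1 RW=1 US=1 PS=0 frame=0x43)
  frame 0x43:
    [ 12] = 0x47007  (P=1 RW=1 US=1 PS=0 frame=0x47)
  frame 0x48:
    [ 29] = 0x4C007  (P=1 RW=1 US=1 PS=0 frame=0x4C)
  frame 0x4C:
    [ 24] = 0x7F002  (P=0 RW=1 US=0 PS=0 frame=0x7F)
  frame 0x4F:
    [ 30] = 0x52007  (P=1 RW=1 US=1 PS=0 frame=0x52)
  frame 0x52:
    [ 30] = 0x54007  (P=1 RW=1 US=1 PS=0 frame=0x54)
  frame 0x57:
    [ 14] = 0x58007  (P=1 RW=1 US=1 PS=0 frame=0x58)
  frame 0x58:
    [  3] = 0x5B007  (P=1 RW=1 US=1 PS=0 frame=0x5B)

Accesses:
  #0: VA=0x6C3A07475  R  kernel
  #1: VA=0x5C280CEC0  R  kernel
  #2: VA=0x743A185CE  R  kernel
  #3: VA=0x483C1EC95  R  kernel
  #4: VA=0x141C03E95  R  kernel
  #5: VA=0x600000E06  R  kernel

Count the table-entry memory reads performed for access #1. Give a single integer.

Per-access translation:
#0 VA=0x6C3A07475 (r,kernel):
  lvl0: tbl 0x37, slot 27 ⇒ 0x38007 (P1/RW1/US1/PS0)
  lvl1: tbl 0x38, slot 29 ⇒ 0x3B007 (P1/RW1/US1/PS0)
  lvl2: tbl 0x3B, slot 7 ⇒ 0x3D007 (P1/RW1/US1/PS0)
  → PA=0x3D475  (3 entries read)
#1 VA=0x5C280CEC0 (r,kernel):
  lvl0: tbl 0x37, slot 23 ⇒ 0x41007 (P1/RW1/US1/PS0)
  lvl1: tbl 0x41, slot 20 ⇒ 0x43007 (P1/RW1/US1/PS0)
  lvl2: tbl 0x43, slot 12 ⇒ 0x47007 (P1/RW1/US1/PS0)
  → PA=0x47EC0  (3 entries read)
#2 VA=0x743A185CE (r,kernel):
  lvl0: tbl 0x37, slot 29 ⇒ 0x48007 (P1/RW1/US1/PS0)
  lvl1: tbl 0x48, slot 29 ⇒ 0x4C007 (P1/RW1/US1/PS0)
  lvl2: tbl 0x4C, slot 24 ⇒ 0x7F002 (P0/RW1/US0/PS0)
  ✗ PAGE_NOT_PRESENT  [3 reads]
#3 VA=0x483C1EC95 (r,kernel):
  lvl0: tbl 0x37, slot 18 ⇒ 0x4F007 (P1/RW1/US1/PS0)
  lvl1: tbl 0x4F, slot 30 ⇒ 0x52007 (P1/RW1/US1/PS0)
  lvl2: tbl 0x52, slot 30 ⇒ 0x54007 (P1/RW1/US1/PS0)
  → PA=0x54C95  (3 entries read)
#4 VA=0x141C03E95 (r,kernel):
  lvl0: tbl 0x37, slot 5 ⇒ 0x57007 (P1/RW1/US1/PS0)
  lvl1: tbl 0x57, slot 14 ⇒ 0x58007 (P1/RW1/US1/PS0)
  lvl2: tbl 0x58, slot 3 ⇒ 0x5B007 (P1/RW1/US1/PS0)
  → PA=0x5BE95  (3 entries read)
#5 VA=0x600000E06 (r,kernel):
  lvl0: tbl 0x37, slot 24 ⇒ 0x76004 (P0/RW0/US1/PS0)
  ✗ PAGE_NOT_PRESENT  [1 reads]

Entries read for #1: 3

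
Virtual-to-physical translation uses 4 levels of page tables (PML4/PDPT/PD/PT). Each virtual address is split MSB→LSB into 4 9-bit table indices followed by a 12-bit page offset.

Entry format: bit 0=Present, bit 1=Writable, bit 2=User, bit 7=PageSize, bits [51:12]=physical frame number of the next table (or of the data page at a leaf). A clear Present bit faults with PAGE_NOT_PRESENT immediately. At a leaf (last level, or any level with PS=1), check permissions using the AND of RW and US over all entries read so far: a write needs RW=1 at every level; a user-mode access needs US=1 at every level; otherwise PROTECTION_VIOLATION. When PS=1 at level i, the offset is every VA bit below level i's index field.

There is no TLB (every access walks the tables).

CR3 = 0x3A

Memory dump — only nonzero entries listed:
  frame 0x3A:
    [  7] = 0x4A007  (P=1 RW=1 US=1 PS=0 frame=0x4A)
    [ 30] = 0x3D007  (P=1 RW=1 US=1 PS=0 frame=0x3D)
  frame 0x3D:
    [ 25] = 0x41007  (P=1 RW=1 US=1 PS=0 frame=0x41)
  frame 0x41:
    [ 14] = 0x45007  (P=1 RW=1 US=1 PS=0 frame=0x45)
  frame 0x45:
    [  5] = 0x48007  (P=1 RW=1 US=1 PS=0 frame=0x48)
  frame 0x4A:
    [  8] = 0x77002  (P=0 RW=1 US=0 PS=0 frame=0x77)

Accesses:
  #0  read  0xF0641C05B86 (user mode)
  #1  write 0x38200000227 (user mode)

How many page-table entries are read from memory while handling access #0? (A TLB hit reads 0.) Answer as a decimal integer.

Trace:
#0 VA=0xF0641C05B86 (r,user):
  L0: frame=0x3A idx=30 entry=0x3D007 [P=1 RW=1 US=1 PS=0]
  L1: frame=0x3D idx=25 entry=0x41007 [P=1 RW=1 US=1 PS=0]
  L2: frame=0x41 idx=14 entry=0x45007 [P=1 RW=1 US=1 PS=0]
  L3: frame=0x45 idx=5 entry=0x48007 [P=1 RW=1 US=1 PS=0]
  ⇒ phys 0x48B86  [4 reads]
#1 VA=0x38200000227 (w,user):
  L0: frame=0x3A idx=7 entry=0x4A007 [P=1 RW=1 US=1 PS=0]
  L1: frame=0x4A idx=8 entry=0x77002 [P=0 RW=1 US=0 PS=0]
  ⇒ fault: PAGE_NOT_PRESENT  — 2 lookups

Entries read for #0: 4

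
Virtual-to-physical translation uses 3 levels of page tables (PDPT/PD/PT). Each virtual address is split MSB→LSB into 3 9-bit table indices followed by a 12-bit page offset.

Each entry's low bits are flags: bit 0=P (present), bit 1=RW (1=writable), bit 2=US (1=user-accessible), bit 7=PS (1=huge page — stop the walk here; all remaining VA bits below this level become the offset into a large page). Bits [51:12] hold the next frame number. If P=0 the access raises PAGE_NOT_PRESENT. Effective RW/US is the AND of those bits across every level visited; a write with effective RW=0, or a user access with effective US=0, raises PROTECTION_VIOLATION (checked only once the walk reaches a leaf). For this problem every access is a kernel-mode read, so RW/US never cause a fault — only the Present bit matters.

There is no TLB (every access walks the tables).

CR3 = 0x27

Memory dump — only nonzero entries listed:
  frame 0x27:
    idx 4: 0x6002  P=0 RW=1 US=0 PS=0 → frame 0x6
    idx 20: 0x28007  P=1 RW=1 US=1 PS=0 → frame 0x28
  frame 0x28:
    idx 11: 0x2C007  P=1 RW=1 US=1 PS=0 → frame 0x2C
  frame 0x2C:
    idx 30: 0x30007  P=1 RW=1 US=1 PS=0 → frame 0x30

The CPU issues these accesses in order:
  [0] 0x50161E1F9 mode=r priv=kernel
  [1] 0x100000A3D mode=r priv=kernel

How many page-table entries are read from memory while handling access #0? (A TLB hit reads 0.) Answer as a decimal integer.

Per-access translation:
#0 VA=0x50161E1F9 (r,kernel):
  [0] read 0x27 idx=20: raw=0x28007 flags P=1 W=1 U=1 S=0
  [1] read 0x28 idx=11: raw=0x2C007 flags P=1 W=1 U=1 S=0
  [2] read 0x2C idx=30: raw=0x30007 flags P=1 W=1 U=1 S=0
  ⇒ phys 0x301F9  [3 reads]
#1 VA=0x100000A3D (r,kernel):
  [0] read 0x27 idx=4: raw=0x6002 flags P=0 W=1 U=0 S=0
  ✗ PAGE_NOT_PRESENT  [1 reads]

Entries read for #0: 3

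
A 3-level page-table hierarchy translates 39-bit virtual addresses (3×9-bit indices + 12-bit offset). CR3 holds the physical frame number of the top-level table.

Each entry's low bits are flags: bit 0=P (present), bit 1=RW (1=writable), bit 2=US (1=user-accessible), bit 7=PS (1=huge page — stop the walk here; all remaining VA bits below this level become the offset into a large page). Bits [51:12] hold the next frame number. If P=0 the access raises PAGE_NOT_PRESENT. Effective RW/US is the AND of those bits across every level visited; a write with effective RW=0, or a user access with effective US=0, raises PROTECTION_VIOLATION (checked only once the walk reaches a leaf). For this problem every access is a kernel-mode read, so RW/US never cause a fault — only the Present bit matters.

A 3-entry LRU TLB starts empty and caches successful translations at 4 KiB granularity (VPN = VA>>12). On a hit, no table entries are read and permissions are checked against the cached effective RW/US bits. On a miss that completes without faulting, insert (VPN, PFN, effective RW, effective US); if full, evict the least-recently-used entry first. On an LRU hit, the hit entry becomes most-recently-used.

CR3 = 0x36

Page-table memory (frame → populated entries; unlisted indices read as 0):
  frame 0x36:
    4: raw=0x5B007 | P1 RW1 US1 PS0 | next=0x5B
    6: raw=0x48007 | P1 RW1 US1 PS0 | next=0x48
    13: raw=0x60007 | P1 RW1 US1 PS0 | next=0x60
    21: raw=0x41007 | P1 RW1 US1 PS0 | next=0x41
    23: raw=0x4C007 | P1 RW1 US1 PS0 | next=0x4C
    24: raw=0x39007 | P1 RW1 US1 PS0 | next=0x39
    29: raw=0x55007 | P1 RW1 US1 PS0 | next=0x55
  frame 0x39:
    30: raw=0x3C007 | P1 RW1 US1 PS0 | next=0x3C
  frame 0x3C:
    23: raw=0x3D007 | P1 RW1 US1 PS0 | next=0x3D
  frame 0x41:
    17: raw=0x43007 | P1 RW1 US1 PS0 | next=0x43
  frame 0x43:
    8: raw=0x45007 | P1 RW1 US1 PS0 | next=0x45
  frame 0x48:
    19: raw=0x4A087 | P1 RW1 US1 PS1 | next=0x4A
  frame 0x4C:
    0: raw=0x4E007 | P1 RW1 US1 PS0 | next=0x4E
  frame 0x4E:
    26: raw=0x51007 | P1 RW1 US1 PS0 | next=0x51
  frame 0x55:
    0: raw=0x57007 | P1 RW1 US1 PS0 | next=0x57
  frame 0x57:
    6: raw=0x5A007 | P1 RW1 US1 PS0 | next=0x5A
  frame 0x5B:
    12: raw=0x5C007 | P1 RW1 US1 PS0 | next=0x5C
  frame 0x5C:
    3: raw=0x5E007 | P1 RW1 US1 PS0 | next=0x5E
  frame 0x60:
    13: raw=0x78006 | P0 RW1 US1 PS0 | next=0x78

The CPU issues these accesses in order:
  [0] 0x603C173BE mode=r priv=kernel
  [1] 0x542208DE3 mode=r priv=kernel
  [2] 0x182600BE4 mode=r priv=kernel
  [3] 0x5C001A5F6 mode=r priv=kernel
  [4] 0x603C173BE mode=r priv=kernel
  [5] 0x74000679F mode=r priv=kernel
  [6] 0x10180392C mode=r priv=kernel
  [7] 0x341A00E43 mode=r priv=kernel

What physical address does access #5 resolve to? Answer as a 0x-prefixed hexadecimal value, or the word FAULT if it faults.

Walk each access:
#0 VA=0x603C173BE (r,kernel):
  lvl0: tbl 0x36, slot 24 ⇒ 0x39007 (P1/RW1/US1/PS0)
  lvl1: tbl 0x39, slot 30 ⇒ 0x3C007 (P1/RW1/US1/PS0)
  lvl2: tbl 0x3C, slot 23 ⇒ 0x3D007 (P1/RW1/US1/PS0)
  ⇒ phys 0x3D3BE  [3 reads]
#1 VA=0x542208DE3 (r,kernel):
  lvl0: tbl 0x36, slot 21 ⇒ 0x41007 (P1/RW1/US1/PS0)
  lvl1: tbl 0x41, slot 17 ⇒ 0x43007 (P1/RW1/US1/PS0)
  lvl2: tbl 0x43, slot 8 ⇒ 0x45007 (P1/RW1/US1/PS0)
  ⇒ phys 0x45DE3  [3 reads]
#2 VA=0x182600BE4 (r,kernel):
  lvl0: tbl 0x36, slot 6 ⇒ 0x48007 (P1/RW1/US1/PS0)
  lvl1: tbl 0x48, slot 19 ⇒ 0x4A087 (P1/RW1/US1/PS1)
  ⇒ phys 0x4ABE4 (huge @L1)  [2 reads]
#3 VA=0x5C001A5F6 (r,kernel):
  lvl0: tbl 0x36, slot 23 ⇒ 0x4C007 (P1/RW1/US1/PS0)
  lvl1: tbl 0x4C, slot 0 ⇒ 0x4E007 (P1/RW1/US1/PS0)
  lvl2: tbl 0x4E, slot 26 ⇒ 0x51007 (P1/RW1/US1/PS0)
  ⇒ phys 0x515F6  [3 reads]
#4 VA=0x603C173BE (r,kernel):
  lvl0: tbl 0x36, slot 24 ⇒ 0x39007 (P1/RW1/US1/PS0)
  lvl1: tbl 0x39, slot 30 ⇒ 0x3C007 (P1/RW1/US1/PS0)
  lvl2: tbl 0x3C, slot 23 ⇒ 0x3D007 (P1/RW1/US1/PS0)
  ⇒ phys 0x3D3BE  [3 reads]
#5 VA=0x74000679F (r,kernel):
  lvl0: tbl 0x36, slot 29 ⇒ 0x55007 (P1/RW1/US1/PS0)
  lvl1: tbl 0x55, slot 0 ⇒ 0x57007 (P1/RW1/US1/PS0)
  lvl2: tbl 0x57, slot 6 ⇒ 0x5A007 (P1/RW1/US1/PS0)
  ⇒ phys 0x5A79F  [3 reads]
#6 VA=0x10180392C (r,kernel):
  lvl0: tbl 0x36, slot 4 ⇒ 0x5B007 (P1/RW1/US1/PS0)
  lvl1: tbl 0x5B, slot 12 ⇒ 0x5C007 (P1/RW1/US1/PS0)
  lvl2: tbl 0x5C, slot 3 ⇒ 0x5E007 (P1/RW1/US1/PS0)
  ⇒ phys 0x5E92C  [3 reads]
#7 VA=0x341A00E43 (r,kernel):
  lvl0: tbl 0x36, slot 13 ⇒ 0x60007 (P1/RW1/US1/PS0)
  lvl1: tbl 0x60, slot 13 ⇒ 0x78006 (P0/RW1/US1/PS0)
  ⇒ fault: PAGE_NOT_PRESENT  — 2 lookups

Access #5 PA: 0x5A79F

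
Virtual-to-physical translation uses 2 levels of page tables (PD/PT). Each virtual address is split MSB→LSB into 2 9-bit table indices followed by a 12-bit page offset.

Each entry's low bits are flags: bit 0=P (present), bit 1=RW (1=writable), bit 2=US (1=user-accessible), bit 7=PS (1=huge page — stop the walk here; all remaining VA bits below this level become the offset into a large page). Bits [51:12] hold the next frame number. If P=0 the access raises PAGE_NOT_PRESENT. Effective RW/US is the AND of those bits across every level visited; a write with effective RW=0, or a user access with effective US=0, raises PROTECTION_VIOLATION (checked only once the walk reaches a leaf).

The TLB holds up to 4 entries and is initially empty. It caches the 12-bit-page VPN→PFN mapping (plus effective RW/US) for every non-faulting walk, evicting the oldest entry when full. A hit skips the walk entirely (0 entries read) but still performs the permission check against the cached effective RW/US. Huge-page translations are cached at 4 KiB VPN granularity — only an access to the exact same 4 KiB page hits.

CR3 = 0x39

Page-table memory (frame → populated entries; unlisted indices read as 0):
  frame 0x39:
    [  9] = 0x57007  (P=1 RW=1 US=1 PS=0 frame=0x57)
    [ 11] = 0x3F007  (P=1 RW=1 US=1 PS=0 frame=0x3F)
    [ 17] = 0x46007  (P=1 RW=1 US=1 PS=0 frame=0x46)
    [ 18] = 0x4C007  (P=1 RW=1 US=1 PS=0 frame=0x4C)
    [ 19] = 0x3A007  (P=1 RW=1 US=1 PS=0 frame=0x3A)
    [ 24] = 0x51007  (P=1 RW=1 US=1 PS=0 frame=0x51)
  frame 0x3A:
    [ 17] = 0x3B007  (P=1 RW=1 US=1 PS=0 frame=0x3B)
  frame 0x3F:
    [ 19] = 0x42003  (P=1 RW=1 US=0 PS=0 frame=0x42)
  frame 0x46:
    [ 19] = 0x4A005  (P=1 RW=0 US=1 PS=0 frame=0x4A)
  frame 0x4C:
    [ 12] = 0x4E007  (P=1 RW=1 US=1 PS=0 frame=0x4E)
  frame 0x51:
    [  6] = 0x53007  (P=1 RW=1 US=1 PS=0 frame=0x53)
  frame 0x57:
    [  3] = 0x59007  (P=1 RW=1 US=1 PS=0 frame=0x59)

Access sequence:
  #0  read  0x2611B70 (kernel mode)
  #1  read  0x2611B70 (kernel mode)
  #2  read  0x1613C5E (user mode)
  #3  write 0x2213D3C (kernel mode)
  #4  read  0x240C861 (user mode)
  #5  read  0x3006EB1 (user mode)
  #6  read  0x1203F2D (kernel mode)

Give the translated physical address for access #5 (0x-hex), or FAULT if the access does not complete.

Walk each access:
#0 VA=0x2611B70 (r,kernel):
  lvl0: tbl 0x39, slot 19 ⇒ 0x3A007 (P1/RW1/US1/PS0)
  lvl1: tbl 0x3A, slot 17 ⇒ 0x3B007 (P1/RW1/US1/PS0)
  ✓ 0x3BB70  — 2 lookups
#1 VA=0x2611B70 (r,kernel):
  TLB hit vpn=0x2611 → PA=0x3BB70
#2 VA=0x1613C5E (r,user):
  lvl0: tbl 0x39, slot 11 ⇒ 0x3F007 (P1/RW1/US1/PS0)
  lvl1: tbl 0x3F, slot 19 ⇒ 0x42003 (P1/RW1/US0/PS0)
  ✗ PROTECTION_VIOLATION  [2 reads]
#3 VA=0x2213D3C (w,kernel):
  lvl0: tbl 0x39, slot 17 ⇒ 0x46007 (P1/RW1/US1/PS0)
  lvl1: tbl 0x46, slot 19 ⇒ 0x4A005 (P1/RW0/US1/PS0)
  ✗ PROTECTION_VIOLATION  [2 reads]
#4 VA=0x240C861 (r,user):
  lvl0: tbl 0x39, slot 18 ⇒ 0x4C007 (P1/RW1/US1/PS0)
  lvl1: tbl 0x4C, slot 12 ⇒ 0x4E007 (P1/RW1/US1/PS0)
  ✓ 0x4E861  — 2 lookups
#5 VA=0x3006EB1 (r,user):
  lvl0: tbl 0x39, slot 24 ⇒ 0x51007 (P1/RW1/US1/PS0)
  lvl1: tbl 0x51, slot 6 ⇒ 0x53007 (P1/RW1/US1/PS0)
  ✓ 0x53EB1  — 2 lookups
#6 VA=0x1203F2D (r,kernel):
  lvl0: tbl 0x39, slot 9 ⇒ 0x57007 (P1/RW1/US1/PS0)
  lvl1: tbl 0x57, slot 3 ⇒ 0x59007 (P1/RW1/US1/PS0)
  ✓ 0x59F2D  — 2 lookups

Access #5 PA: 0x53EB1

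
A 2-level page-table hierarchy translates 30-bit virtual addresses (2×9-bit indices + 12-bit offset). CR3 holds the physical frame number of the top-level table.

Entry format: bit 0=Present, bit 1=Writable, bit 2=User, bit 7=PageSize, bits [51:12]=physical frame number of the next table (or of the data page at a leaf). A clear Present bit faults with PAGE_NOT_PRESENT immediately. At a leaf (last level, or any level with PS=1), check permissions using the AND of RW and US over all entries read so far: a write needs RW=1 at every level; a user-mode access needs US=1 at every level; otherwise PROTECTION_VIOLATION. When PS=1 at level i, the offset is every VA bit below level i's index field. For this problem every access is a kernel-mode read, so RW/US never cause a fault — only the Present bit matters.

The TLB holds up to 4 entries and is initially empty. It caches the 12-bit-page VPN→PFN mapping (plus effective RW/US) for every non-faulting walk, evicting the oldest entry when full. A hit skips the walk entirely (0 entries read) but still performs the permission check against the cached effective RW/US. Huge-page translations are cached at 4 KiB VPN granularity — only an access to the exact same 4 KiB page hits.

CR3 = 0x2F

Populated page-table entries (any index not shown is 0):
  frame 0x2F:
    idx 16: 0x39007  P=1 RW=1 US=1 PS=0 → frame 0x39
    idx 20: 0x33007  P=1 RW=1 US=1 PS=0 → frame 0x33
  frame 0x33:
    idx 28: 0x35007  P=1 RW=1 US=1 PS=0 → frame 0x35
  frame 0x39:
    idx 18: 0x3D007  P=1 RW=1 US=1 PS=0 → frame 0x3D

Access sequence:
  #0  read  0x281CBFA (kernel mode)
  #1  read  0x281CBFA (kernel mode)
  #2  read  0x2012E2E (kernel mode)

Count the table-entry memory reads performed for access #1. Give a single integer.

Trace:
#0 VA=0x281CBFA (r,kernel):
  L0 @0x2F[20] → 0x33007  P=1,RW=1,US=1,PS=0
  L1 @0x33[28] → 0x35007  P=1,RW=1,US=1,PS=0
  → PA=0x35BFA  (2 entries read)
#1 VA=0x281CBFA (r,kernel):
  TLB hit vpn=0x281C → PA=0x35BFA
#2 VA=0x2012E2E (r,kernel):
  L0 @0x2F[16] → 0x39007  P=1,RW=1,US=1,PS=0
  L1 @0x39[18] → 0x3D007  P=1,RW=1,US=1,PS=0
  → PA=0x3DE2E  (2 entries read)

Entries read for #1: 0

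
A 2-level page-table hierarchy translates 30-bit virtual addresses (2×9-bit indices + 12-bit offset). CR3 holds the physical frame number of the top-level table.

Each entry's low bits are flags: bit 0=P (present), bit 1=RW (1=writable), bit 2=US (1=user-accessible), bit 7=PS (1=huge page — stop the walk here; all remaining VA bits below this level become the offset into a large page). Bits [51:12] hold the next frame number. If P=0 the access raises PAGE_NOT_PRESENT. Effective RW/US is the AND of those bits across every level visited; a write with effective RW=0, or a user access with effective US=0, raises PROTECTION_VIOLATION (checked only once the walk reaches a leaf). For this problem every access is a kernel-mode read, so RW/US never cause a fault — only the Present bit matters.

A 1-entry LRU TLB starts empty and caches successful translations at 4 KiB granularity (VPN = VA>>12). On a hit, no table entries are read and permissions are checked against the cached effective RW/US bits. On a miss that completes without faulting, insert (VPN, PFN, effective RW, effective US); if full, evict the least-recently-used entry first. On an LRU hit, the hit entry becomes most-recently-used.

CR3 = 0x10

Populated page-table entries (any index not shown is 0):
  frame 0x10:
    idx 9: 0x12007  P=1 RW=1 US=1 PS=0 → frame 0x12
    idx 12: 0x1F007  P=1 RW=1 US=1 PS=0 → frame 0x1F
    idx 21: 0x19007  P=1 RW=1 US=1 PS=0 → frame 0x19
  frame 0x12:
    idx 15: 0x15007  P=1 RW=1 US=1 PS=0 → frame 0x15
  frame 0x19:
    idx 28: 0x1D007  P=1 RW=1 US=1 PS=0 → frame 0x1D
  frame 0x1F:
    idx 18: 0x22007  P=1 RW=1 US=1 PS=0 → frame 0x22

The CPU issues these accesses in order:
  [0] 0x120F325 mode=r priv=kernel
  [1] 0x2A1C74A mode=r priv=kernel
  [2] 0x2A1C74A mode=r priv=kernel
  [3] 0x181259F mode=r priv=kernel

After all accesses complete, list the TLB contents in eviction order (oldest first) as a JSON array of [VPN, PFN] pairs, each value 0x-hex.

Trace:
#0 VA=0x120F325 (r,kernel):
  L0 @0x10[9] → 0x12007  P=1,RW=1,US=1,PS=0
  L1 @0x12[15] → 0x15007  P=1,RW=1,US=1,PS=0
  ⇒ phys 0x15325  [2 reads]
#1 VA=0x2A1C74A (r,kernel):
  L0 @0x10[21] → 0x19007  P=1,RW=1,US=1,PS=0
  L1 @0x19[28] → 0x1D007  P=1,RW=1,US=1,PS=0
  ⇒ phys 0x1D74A  [2 reads]
#2 VA=0x2A1C74A (r,kernel):
  TLB hit vpn=0x2A1C → PA=0x1D74A
#3 VA=0x181259F (r,kernel):
  L0 @0x10[12] → 0x1F007  P=1,RW=1,US=1,PS=0
  L1 @0x1F[18] → 0x22007  P=1,RW=1,US=1,PS=0
  ⇒ phys 0x2259F  [2 reads]

TLB: [["0x1812", "0x22"]]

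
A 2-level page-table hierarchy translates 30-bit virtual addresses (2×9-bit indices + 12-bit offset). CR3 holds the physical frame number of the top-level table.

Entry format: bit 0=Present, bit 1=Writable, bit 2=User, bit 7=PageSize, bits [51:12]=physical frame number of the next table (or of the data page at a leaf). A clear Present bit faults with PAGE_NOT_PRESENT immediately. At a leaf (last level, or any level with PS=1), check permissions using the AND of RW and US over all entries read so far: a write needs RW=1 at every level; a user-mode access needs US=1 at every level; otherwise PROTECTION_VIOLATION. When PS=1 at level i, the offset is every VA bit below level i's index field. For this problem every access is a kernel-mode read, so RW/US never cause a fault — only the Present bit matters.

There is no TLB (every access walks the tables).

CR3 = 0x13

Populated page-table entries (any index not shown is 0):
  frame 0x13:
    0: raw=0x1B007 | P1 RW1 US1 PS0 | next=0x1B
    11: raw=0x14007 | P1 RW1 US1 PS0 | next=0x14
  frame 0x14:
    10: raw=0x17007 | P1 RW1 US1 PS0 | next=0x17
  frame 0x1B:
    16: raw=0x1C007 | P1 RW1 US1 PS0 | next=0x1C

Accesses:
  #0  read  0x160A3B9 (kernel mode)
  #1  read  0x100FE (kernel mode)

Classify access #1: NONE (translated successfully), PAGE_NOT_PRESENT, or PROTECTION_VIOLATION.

Per-access translation:
#0 VA=0x160A3B9 (r,kernel):
  L0: frame=0x13 idx=11 entry=0x14007 [P=1 RW=1 US=1 PS=0]
  L1: frame=0x14 idx=10 entry=0x17007 [P=1 RW=1 US=1 PS=0]
  ⇒ phys 0x173B9  [2 reads]
#1 VA=0x100FE (r,kernel):
  L0: frame=0x13 idx=0 entry=0x1B007 [P=1 RW=1 US=1 PS=0]
  L1: frame=0x1B idx=16 entry=0x1C007 [P=1 RW=1 US=1 PS=0]
  ⇒ phys 0x1C0FE  [2 reads]

Access #1 fault: NONE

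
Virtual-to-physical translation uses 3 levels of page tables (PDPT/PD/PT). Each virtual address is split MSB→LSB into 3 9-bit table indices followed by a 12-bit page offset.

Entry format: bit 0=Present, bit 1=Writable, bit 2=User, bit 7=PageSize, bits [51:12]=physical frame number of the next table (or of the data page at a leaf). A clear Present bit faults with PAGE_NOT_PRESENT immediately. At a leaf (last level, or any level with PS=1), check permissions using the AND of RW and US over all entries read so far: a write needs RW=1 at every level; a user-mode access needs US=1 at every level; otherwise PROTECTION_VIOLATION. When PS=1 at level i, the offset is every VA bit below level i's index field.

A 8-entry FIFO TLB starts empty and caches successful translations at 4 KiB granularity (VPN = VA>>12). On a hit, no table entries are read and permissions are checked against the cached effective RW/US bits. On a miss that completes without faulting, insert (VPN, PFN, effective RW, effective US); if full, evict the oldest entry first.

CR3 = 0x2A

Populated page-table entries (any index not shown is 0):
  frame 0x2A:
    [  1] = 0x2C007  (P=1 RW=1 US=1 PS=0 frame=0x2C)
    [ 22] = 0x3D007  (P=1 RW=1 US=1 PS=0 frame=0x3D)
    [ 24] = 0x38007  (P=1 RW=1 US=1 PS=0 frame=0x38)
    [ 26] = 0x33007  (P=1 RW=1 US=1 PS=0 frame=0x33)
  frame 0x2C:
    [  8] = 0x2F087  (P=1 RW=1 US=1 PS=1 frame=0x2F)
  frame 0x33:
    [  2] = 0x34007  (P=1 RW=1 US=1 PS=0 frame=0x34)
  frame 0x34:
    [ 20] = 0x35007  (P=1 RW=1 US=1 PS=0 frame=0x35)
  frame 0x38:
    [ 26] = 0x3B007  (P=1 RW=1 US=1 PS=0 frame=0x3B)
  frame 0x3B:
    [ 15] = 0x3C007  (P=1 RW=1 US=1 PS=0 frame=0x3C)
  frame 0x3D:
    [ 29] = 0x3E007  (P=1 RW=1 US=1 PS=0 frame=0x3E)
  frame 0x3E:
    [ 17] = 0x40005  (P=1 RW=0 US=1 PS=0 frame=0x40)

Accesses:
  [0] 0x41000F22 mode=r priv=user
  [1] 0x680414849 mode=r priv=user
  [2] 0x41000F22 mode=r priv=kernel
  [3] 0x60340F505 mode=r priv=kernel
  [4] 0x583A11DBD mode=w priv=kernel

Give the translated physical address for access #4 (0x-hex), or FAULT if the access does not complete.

Trace:
#0 VA=0x41000F22 (r,user):
  [0] read 0x2A idx=1: raw=0x2C007 flags P=1 W=1 U=1 S=0
  [1] read 0x2C idx=8: raw=0x2F087 flags P=1 W=1 U=1 S=1
  ⇒ phys 0x2FF22 (huge @L1)  [2 reads]
#1 VA=0x680414849 (r,user):
  [0] read 0x2A idx=26: raw=0x33007 flags P=1 W=1 U=1 S=0
  [1] read 0x33 idx=2: raw=0x34007 flags P=1 W=1 U=1 S=0
  [2] read 0x34 idx=20: raw=0x35007 flags P=1 W=1 U=1 S=0
  ⇒ phys 0x35849  [3 reads]
#2 VA=0x41000F22 (r,kernel):
  TLB hit vpn=0x41000 → PA=0x2FF22
#3 VA=0x60340F505 (r,kernel):
  [0] read 0x2A idx=24: raw=0x38007 flags P=1 W=1 U=1 S=0
  [1] read 0x38 idx=26: raw=0x3B007 flags P=1 W=1 U=1 S=0
  [2] read 0x3B idx=15: raw=0x3C007 flags P=1 W=1 U=1 S=0
  ⇒ phys 0x3C505  [3 reads]
#4 VA=0x583A11DBD (w,kernel):
  [0] read 0x2A idx=22: raw=0x3D007 flags P=1 W=1 U=1 S=0
  [1] read 0x3D idx=29: raw=0x3E007 flags P=1 W=1 U=1 S=0
  [2] read 0x3E idx=17: raw=0x40005 flags P=1 W=0 U=1 S=0
  ✗ PROTECTION_VIOLATION  [3 reads]

Access #4 PA: FAULT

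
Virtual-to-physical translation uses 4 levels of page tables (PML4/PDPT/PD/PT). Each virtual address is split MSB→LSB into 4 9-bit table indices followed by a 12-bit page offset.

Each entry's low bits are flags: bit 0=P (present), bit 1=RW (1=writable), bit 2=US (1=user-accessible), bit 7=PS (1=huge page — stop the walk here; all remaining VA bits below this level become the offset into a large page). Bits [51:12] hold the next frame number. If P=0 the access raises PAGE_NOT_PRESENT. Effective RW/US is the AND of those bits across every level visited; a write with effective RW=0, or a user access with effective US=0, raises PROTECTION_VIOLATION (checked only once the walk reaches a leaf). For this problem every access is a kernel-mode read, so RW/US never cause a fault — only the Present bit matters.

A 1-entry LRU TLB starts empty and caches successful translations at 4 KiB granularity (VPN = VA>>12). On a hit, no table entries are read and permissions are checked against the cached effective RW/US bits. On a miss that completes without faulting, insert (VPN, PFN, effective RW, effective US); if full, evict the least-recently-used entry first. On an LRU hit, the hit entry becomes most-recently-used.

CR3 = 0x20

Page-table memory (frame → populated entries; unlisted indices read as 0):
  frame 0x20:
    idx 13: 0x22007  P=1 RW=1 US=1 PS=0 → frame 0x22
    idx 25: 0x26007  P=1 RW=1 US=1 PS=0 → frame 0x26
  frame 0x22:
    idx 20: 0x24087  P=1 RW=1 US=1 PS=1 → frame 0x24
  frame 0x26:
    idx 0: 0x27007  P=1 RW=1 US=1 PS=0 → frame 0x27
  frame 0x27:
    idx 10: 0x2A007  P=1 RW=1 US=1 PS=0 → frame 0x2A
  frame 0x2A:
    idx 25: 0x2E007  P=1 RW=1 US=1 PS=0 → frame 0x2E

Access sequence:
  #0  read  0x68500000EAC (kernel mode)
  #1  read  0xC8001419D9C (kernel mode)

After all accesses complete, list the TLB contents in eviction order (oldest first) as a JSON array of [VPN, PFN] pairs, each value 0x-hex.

Per-access translation:
#0 VA=0x68500000EAC (r,kernel):
  L0: frame=0x20 idx=13 entry=0x22007 [P=1 RW=1 US=1 PS=0]
  L1: frame=0x22 idx=20 entry=0x24087 [P=1 RW=1 US=1 PS=1]
  → PA=0x24EAC (huge @L1)  (2 entries read)
#1 VA=0xC8001419D9C (r,kernel):
  L0: frame=0x20 idx=25 entry=0x26007 [P=1 RW=1 US=1 PS=0]
  L1: frame=0x26 idx=0 entry=0x27007 [P=1 RW=1 US=1 PS=0]
  L2: frame=0x27 idx=10 entry=0x2A007 [P=1 RW=1 US=1 PS=0]
  L3: frame=0x2A idx=25 entry=0x2E007 [P=1 RW=1 US=1 PS=0]
  → PA=0x2ED9C  (4 entries read)

TLB: [["0xC8001419", "0x2E"]]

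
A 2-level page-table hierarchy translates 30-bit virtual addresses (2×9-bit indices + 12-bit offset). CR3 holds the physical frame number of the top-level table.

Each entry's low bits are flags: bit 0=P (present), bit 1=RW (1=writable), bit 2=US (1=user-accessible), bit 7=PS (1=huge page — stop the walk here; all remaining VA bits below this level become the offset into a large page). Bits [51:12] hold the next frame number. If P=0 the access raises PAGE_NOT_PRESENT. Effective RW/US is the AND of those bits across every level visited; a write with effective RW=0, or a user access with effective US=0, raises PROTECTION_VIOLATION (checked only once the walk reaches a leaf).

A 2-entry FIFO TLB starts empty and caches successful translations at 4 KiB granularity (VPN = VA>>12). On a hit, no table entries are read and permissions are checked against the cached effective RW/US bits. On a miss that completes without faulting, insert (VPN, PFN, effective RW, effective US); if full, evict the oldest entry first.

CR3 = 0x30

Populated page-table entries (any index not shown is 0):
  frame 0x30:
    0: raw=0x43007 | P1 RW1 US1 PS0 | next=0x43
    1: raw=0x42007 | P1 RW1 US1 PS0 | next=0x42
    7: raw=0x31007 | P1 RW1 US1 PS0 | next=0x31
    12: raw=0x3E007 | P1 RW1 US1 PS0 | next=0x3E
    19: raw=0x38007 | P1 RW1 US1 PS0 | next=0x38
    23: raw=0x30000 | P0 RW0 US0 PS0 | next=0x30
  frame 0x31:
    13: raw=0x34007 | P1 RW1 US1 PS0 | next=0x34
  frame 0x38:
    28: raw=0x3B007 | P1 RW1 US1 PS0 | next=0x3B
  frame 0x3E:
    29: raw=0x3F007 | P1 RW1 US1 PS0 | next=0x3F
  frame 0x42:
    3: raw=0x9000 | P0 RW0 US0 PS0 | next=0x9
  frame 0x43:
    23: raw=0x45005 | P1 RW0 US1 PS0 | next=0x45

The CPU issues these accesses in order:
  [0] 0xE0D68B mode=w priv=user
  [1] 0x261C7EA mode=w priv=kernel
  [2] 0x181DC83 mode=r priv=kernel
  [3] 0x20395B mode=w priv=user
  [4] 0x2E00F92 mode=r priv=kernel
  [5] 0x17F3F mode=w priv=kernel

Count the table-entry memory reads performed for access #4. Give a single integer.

Walk each access:
#0 VA=0xE0D68B (w,user):
  L0: frame=0x30 idx=7 entry=0x31007 [P=1 RW=1 US=1 PS=0]
  L1: frame=0x31 idx=13 entry=0x34007 [P=1 RW=1 US=1 PS=0]
  ✓ 0x3468B  — 2 lookups
#1 VA=0x261C7EA (w,kernel):
  L0: frame=0x30 idx=19 entry=0x38007 [P=1 RW=1 US=1 PS=0]
  L1: frame=0x38 idx=28 entry=0x3B007 [P=1 RW=1 US=1 PS=0]
  ✓ 0x3B7EA  — 2 lookups
#2 VA=0x181DC83 (r,kernel):
  L0: frame=0x30 idx=12 entry=0x3E007 [P=1 RW=1 US=1 PS=0]
  L1: frame=0x3E idx=29 entry=0x3F007 [P=1 RW=1 US=1 PS=0]
  ✓ 0x3FC83  — 2 lookups
#3 VA=0x20395B (w,user):
  L0: frame=0x30 idx=1 entry=0x42007 [P=1 RW=1 US=1 PS=0]
  L1: frame=0x42 idx=3 entry=0x9000 [P=0 RW=0 US=0 PS=0]
  ⇒ fault: PAGE_NOT_PRESENT  — 2 lookups
#4 VA=0x2E00F92 (r,kernel):
  L0: frame=0x30 idx=23 entry=0x30000 [P=0 RW=0 US=0 PS=0]
  ⇒ fault: PAGE_NOT_PRESENT  — 1 lookups
#5 VA=0x17F3F (w,kernel):
  L0: frame=0x30 idx=0 entry=0x43007 [P=1 RW=1 US=1 PS=0]
  L1: frame=0x43 idx=23 entry=0x45005 [P=1 RW=0 US=1 PS=0]
  ⇒ fault: PROTECTION_VIOLATION  — 2 lookups

Entries read for #4: 1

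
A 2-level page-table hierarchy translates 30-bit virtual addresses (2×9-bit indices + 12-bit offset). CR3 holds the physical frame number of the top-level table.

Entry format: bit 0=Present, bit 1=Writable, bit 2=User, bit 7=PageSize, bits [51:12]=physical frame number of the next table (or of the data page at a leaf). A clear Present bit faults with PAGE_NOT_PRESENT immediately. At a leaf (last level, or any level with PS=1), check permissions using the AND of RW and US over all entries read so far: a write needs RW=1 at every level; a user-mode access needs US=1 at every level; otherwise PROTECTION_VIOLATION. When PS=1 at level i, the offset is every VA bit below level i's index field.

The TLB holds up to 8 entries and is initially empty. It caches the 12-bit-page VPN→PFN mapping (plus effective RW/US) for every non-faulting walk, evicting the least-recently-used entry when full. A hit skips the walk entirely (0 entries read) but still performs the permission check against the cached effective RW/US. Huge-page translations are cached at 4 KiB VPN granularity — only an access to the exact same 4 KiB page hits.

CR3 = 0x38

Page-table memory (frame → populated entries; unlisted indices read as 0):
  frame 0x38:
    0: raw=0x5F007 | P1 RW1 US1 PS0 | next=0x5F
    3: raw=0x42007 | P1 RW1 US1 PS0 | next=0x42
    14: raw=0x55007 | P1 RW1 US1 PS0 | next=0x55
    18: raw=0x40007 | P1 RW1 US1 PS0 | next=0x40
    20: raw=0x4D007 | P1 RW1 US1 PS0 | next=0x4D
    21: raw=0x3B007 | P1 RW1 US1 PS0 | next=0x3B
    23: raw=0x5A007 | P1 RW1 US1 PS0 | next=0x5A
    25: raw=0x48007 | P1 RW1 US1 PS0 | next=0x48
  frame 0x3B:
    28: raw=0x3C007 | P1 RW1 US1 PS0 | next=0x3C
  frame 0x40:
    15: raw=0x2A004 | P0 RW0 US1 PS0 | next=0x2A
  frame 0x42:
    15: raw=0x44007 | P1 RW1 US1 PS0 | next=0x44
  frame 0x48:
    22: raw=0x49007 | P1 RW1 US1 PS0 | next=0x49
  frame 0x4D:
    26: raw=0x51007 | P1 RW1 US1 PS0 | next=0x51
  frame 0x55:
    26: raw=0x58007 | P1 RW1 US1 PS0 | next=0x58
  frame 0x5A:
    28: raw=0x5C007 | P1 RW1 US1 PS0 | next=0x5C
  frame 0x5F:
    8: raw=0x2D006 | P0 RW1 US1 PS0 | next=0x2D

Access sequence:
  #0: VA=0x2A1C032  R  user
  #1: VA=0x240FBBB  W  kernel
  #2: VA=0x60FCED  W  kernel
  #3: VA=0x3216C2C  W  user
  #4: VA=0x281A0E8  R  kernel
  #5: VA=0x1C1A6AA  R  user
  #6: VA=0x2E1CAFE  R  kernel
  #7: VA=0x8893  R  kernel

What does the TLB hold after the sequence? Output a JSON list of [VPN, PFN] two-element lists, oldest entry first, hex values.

Per-access translation:
#0 VA=0x2A1C032 (r,user):
  L0 @0x38[21] → 0x3B007  P=1,RW=1,US=1,PS=0
  L1 @0x3B[28] → 0x3C007  P=1,RW=1,US=1,PS=0
  ✓ 0x3C032  — 2 lookups
#1 VA=0x240FBBB (w,kernel):
  L0 @0x38[18] → 0x40007  P=1,RW=1,US=1,PS=0
  L1 @0x40[15] → 0x2A004  P=0,RW=0,US=1,PS=0
  → PAGE_NOT_PRESENT  (2 entries read)
#2 VA=0x60FCED (w,kernel):
  L0 @0x38[3] → 0x42007  P=1,RW=1,US=1,PS=0
  L1 @0x42[15] → 0x44007  P=1,RW=1,US=1,PS=0
  ✓ 0x44CED  — 2 lookups
#3 VA=0x3216C2C (w,user):
  L0 @0x38[25] → 0x48007  P=1,RW=1,US=1,PS=0
  L1 @0x48[22] → 0x49007  P=1,RW=1,US=1,PS=0
  ✓ 0x49C2C  — 2 lookups
#4 VA=0x281A0E8 (r,kernel):
  L0 @0x38[20] → 0x4D007  P=1,RW=1,US=1,PS=0
  L1 @0x4D[26] → 0x51007  P=1,RW=1,US=1,PS=0
  ✓ 0x510E8  — 2 lookups
#5 VA=0x1C1A6AA (r,user):
  L0 @0x38[14] → 0x55007  P=1,RW=1,US=1,PS=0
  L1 @0x55[26] → 0x58007  P=1,RW=1,US=1,PS=0
  ✓ 0x586AA  — 2 lookups
#6 VA=0x2E1CAFE (r,kernel):
  L0 @0x38[23] → 0x5A007  P=1,RW=1,US=1,PS=0
  L1 @0x5A[28] → 0x5C007  P=1,RW=1,US=1,PS=0
  ✓ 0x5CAFE  — 2 lookups
#7 VA=0x8893 (r,kernel):
  L0 @0x38[0] → 0x5F007  P=1,RW=1,US=1,PS=0
  L1 @0x5F[8] → 0x2D006  P=0,RW=1,US=1,PS=0
  → PAGE_NOT_PRESENT  (2 entries read)

TLB: [["0x2A1C", "0x3C"], ["0x60F", "0x44"], ["0x3216", "0x49"], ["0x281A", "0x51"], ["0x1C1A", "0x58"], ["0x2E1C", "0x5C"]]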